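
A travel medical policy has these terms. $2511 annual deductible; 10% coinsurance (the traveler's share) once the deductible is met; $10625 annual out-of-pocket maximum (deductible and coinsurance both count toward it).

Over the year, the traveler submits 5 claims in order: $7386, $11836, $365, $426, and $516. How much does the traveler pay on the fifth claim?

$51.60

Claim 1 ($7386): $2511 finishes the deductible; $4875 goes to coinsurance; traveler's 10% is $487.50. Cost to traveler: $2998.50. OOP to date $2998.50.
Claim 2 ($11836): deductible already satisfied, so traveler's share is 10% × $11836 = $1183.60. Traveler pays $1183.60; OOP now $4182.10.
Claim 3 ($365): deductible met; 10% of $365 = $36.50. Traveler owes $36.50 (running OOP $4218.60).
Claim 4 ($426): deductible already satisfied, so traveler's share is 10% × $426 = $42.60. Traveler pays $42.60; OOP now $4261.20.
Claim 5 ($516): deductible already satisfied, so traveler's share is 10% × $516 = $51.60. Traveler owes $51.60 (running OOP $4312.80).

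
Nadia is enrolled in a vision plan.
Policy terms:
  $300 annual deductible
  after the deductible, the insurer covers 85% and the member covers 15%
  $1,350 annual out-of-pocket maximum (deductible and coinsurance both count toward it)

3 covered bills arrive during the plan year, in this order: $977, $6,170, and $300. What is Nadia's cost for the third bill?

$22.95

Bill 1, $977: $300 to deductible, leaving $677; member's 15% is $101.55. Cost to member: $401.55. OOP to date $401.55.
Bill 2, $6,170: 15% coinsurance on $6,170 = $925.50. Member owes $925.50 (running OOP $1,327.05).
Bill 3, $300: deductible met; 15% of $300 = $45. OOP would hit $1,372.05 > $1,350, so the cap limits the member to $1,350 − $1,327.05 = $22.95.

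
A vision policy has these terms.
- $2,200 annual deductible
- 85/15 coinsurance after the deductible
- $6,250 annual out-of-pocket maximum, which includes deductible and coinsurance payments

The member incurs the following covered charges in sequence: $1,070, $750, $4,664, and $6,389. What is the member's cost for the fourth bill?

$958.35

Claim 1 ($1,070): all of it applies to the deductible. Cost to member: $1,070. OOP to date $1,070.
Claim 2 ($750): fully absorbed by the deductible. Member pays $750; OOP now $1,820.
Claim 3 ($4,664): deductible takes $380, $4,284 remains; 15% of $4,284 = $642.60. Member pays $1,022.60; OOP now $2,842.60.
Claim 4 ($6,389): deductible met; 15% of $6,389 = $958.35. Member pays $958.35; OOP now $3,800.95.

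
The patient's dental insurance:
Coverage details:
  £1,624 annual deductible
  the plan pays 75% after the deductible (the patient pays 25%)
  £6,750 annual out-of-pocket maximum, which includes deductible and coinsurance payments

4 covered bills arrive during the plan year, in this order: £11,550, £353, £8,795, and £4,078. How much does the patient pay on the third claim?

£2,198.75

#1 (£11,550): £1,624 to deductible, leaving £9,926; coinsurance £9,926 × 25% = £2,481.50. Cost to patient: £4,105.50. OOP to date £4,105.50.
#2 (£353): deductible already satisfied, so patient's share is 25% × £353 = £88.25. Patient owes £88.25 (running OOP £4,193.75).
#3 (£8,795): deductible met; 25% of £8,795 = £2,198.75. Patient owes £2,198.75 (running OOP £6,392.50).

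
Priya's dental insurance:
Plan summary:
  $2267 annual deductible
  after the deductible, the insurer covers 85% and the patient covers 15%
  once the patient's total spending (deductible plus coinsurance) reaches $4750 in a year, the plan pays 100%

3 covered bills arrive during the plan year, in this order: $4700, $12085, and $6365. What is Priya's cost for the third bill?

$305.30

Bill 1, $4700: $2267 to deductible, leaving $2433; 15% of $2433 = $364.95. Patient owes $2631.95 (running OOP $2631.95).
Bill 2, $12085: 15% coinsurance on $12085 = $1812.75. Cost to patient: $1812.75. OOP to date $4444.70.
Bill 3, $6365: deductible already satisfied, so patient's share is 15% × $6365 = $954.75. Adding that to $4444.70 gives $5399.45, past the $4750 cap; patient pays only $4750 − $4444.70 = $305.30.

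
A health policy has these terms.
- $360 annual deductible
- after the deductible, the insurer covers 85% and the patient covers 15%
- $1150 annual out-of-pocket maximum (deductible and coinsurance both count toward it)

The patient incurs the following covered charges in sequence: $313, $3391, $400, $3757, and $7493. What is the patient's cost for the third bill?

Claim 1 — $313: entire amount goes to the deductible. Patient owes $313 (running OOP $313).
Claim 2 — $3391: deductible takes $47, $3344 remains; coinsurance $3344 × 15% = $501.60. Patient pays $548.60; OOP now $861.60.
Claim 3 — $400: deductible met; 15% of $400 = $60. Cost to patient: $60. OOP to date $921.60.

$60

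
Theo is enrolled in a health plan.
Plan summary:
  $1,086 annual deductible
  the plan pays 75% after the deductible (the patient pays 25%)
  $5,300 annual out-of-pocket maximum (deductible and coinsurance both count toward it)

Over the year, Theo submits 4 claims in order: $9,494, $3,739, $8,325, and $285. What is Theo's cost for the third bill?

Bill 1, $9,494: deductible takes $1,086, $8,408 remains; 25% of $8,408 = $2,102. Cost to patient: $3,188. OOP to date $3,188.
Bill 2, $3,739: deductible met; 25% of $3,739 = $934.75. Patient owes $934.75 (running OOP $4,122.75).
Bill 3, $8,325: 25% coinsurance on $8,325 = $2,081.25. That would push OOP to $6,204, over the $5,300 cap, so patient pays $5,300 − $4,122.75 = $1,177.25.

$1,177.25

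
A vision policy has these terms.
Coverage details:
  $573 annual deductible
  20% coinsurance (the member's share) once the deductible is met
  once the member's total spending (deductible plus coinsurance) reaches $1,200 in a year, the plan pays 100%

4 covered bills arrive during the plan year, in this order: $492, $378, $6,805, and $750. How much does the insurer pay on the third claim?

Claim 1 ($492): entire amount goes to the deductible. Member owes $492 (running OOP $492). Plan pays $492 − $492 = $0.
Claim 2 ($378): deductible takes $81, $297 remains; coinsurance $297 × 20% = $59.40. Member pays $140.40; OOP now $632.40. Insurer: $378 − $140.40 = $237.60.
Claim 3 ($6,805): 20% coinsurance on $6,805 = $1,361. OOP would hit $1,993.40 > $1,200, so the cap limits the member to $1,200 − $632.40 = $567.60. Plan pays $6,805 − $567.60 = $6,237.40.

$6,237.40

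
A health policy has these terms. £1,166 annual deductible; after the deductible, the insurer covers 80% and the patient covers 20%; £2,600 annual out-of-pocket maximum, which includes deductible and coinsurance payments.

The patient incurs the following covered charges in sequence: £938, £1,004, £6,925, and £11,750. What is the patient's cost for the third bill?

£1,278.80

Claim 1 (£938): entire amount goes to the deductible. Patient owes £938 (running OOP £938).
Claim 2 (£1,004): £228 finishes the deductible; £776 goes to coinsurance; 20% of £776 = £155.20. Patient pays £383.20; OOP now £1,321.20.
Claim 3 (£6,925): deductible already satisfied, so patient's share is 20% × £6,925 = £1,385. OOP would hit £2,706.20 > £2,600, so the cap limits the patient to £2,600 − £1,321.20 = £1,278.80.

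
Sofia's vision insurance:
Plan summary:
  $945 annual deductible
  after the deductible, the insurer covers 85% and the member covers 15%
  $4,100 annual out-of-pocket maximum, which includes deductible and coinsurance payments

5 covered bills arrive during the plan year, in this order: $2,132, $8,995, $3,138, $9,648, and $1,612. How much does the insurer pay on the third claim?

$2,667.30

Claim 1 ($2,132): $945 to deductible, leaving $1,187; coinsurance $1,187 × 15% = $178.05. Cost to member: $1,123.05. OOP to date $1,123.05. Plan pays $2,132 − $1,123.05 = $1,008.95.
Claim 2 ($8,995): deductible met; 15% of $8,995 = $1,349.25. Member owes $1,349.25 (running OOP $2,472.30). Insurer: $8,995 − $1,349.25 = $7,645.75.
Claim 3 ($3,138): 15% coinsurance on $3,138 = $470.70. Member owes $470.70 (running OOP $2,943). Plan pays $3,138 − $470.70 = $2,667.30.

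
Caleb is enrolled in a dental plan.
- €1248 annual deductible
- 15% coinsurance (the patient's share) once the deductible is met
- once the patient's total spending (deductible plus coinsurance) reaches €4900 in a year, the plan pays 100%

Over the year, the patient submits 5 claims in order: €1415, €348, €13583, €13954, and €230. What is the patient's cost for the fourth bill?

€1537.30

Claim 1 — €1415: €1248 finishes the deductible; €167 goes to coinsurance; patient's 15% is €25.05. Cost to patient: €1273.05. OOP to date €1273.05.
Claim 2 — €348: deductible met; 15% of €348 = €52.20. Cost to patient: €52.20. OOP to date €1325.25.
Claim 3 — €13583: 15% coinsurance on €13583 = €2037.45. Patient pays €2037.45; OOP now €3362.70.
Claim 4 — €13954: deductible already satisfied, so patient's share is 15% × €13954 = €2093.10. That would push OOP to €5455.80, over the €4900 cap, so patient pays €4900 − €3362.70 = €1537.30.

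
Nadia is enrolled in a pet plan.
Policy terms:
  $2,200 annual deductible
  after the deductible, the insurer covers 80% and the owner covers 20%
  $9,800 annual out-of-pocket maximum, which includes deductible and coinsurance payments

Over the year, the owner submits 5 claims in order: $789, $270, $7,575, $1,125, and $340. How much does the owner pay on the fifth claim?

Claim 1 — $789: fully absorbed by the deductible. Owner owes $789 (running OOP $789).
Claim 2 — $270: all of it applies to the deductible. Cost to owner: $270. OOP to date $1,059.
Claim 3 — $7,575: $1,141 to deductible, leaving $6,434; owner's 20% is $1,286.80. Cost to owner: $2,427.80. OOP to date $3,486.80.
Claim 4 — $1,125: 20% coinsurance on $1,125 = $225. Owner pays $225; OOP now $3,711.80.
Claim 5 — $340: deductible already satisfied, so owner's share is 20% × $340 = $68. Owner owes $68 (running OOP $3,779.80).

$68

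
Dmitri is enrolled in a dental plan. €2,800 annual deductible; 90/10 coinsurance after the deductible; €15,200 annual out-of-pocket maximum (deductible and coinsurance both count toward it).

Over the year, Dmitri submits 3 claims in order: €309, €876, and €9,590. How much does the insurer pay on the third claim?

€7,177.50

Claim 1 (€309): fully absorbed by the deductible. Cost to patient: €309. OOP to date €309. Insurer: €309 − €309 = €0.
Claim 2 (€876): entire amount goes to the deductible. Patient owes €876 (running OOP €1,185). Insurer: €876 − €876 = €0.
Claim 3 (€9,590): €1,615 finishes the deductible; €7,975 goes to coinsurance; coinsurance €7,975 × 10% = €797.50. Patient owes €2,412.50 (running OOP €3,597.50). Plan pays €9,590 − €2,412.50 = €7,177.50.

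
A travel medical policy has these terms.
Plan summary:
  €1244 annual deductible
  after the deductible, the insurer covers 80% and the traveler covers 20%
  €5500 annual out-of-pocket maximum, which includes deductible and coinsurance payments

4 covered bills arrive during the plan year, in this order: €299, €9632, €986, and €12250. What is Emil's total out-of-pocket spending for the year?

Bill 1, €299: all of it applies to the deductible. Traveler pays €299; OOP now €299.
Bill 2, €9632: deductible takes €945, €8687 remains; coinsurance €8687 × 20% = €1737.40. Traveler owes €2682.40 (running OOP €2981.40).
Bill 3, €986: deductible already satisfied, so traveler's share is 20% × €986 = €197.20. Traveler owes €197.20 (running OOP €3178.60).
Bill 4, €12250: deductible already satisfied, so traveler's share is 20% × €12250 = €2450. OOP would hit €5628.60 > €5500, so the cap limits the traveler to €5500 − €3178.60 = €2321.40.
Total paid by the traveler: €299 + €2682.40 + €197.20 + €2321.40 = €5500.

€5500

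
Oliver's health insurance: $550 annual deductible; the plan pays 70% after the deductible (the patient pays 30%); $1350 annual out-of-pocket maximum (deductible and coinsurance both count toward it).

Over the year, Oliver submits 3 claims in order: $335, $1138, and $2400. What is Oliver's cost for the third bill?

$523.10

Claim 1 ($335): entire amount goes to the deductible. Patient owes $335 (running OOP $335).
Claim 2 ($1138): $215 finishes the deductible; $923 goes to coinsurance; 30% of $923 = $276.90. Patient owes $491.90 (running OOP $826.90).
Claim 3 ($2400): deductible already satisfied, so patient's share is 30% × $2400 = $720. That would push OOP to $1546.90, over the $1350 cap, so patient pays $1350 − $826.90 = $523.10.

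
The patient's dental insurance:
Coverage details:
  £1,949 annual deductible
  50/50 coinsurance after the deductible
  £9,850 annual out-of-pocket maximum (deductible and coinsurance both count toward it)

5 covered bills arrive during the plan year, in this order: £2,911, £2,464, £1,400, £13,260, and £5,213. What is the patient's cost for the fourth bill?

£5,488

Claim 1 — £2,911: £1,949 to deductible, leaving £962; patient's 50% is £481. Patient owes £2,430 (running OOP £2,430).
Claim 2 — £2,464: deductible met; 50% of £2,464 = £1,232. Patient owes £1,232 (running OOP £3,662).
Claim 3 — £1,400: 50% coinsurance on £1,400 = £700. Patient owes £700 (running OOP £4,362).
Claim 4 — £13,260: deductible met; 50% of £13,260 = £6,630. Adding that to £4,362 gives £10,992, past the £9,850 cap; patient pays only £9,850 − £4,362 = £5,488.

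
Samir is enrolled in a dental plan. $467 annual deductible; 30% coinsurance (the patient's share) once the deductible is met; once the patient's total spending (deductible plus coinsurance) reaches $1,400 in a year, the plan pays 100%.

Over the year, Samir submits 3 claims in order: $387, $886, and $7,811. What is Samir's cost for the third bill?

#1 ($387): entire amount goes to the deductible. Cost to patient: $387. OOP to date $387.
#2 ($886): $80 to deductible, leaving $806; patient's 30% is $241.80. Patient pays $321.80; OOP now $708.80.
#3 ($7,811): 30% coinsurance on $7,811 = $2,343.30. Adding that to $708.80 gives $3,052.10, past the $1,400 cap; patient pays only $1,400 − $708.80 = $691.20.

$691.20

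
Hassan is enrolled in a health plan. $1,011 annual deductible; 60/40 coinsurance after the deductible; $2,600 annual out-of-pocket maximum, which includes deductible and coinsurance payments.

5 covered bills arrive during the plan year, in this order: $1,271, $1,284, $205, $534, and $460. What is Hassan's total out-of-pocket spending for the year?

Bill 1, $1,271: $1,011 finishes the deductible; $260 goes to coinsurance; 40% of $260 = $104. Patient pays $1,115; OOP now $1,115.
Bill 2, $1,284: deductible already satisfied, so patient's share is 40% × $1,284 = $513.60. Cost to patient: $513.60. OOP to date $1,628.60.
Bill 3, $205: deductible met; 40% of $205 = $82. Cost to patient: $82. OOP to date $1,710.60.
Bill 4, $534: deductible already satisfied, so patient's share is 40% × $534 = $213.60. Patient owes $213.60 (running OOP $1,924.20).
Bill 5, $460: deductible met; 40% of $460 = $184. Cost to patient: $184. OOP to date $2,108.20.
Total paid by the patient: $1,115 + $513.60 + $82 + $213.60 + $184 = $2,108.20.

$2,108.20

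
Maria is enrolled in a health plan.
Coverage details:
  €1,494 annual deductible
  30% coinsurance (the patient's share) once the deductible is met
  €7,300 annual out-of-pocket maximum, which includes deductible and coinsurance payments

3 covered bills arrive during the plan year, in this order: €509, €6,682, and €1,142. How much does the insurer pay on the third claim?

€799.40

Bill 1, €509: all of it applies to the deductible. Cost to patient: €509. OOP to date €509. Insurer: €509 − €509 = €0.
Bill 2, €6,682: €985 to deductible, leaving €5,697; coinsurance €5,697 × 30% = €1,709.10. Patient owes €2,694.10 (running OOP €3,203.10). Plan pays €6,682 − €2,694.10 = €3,987.90.
Bill 3, €1,142: 30% coinsurance on €1,142 = €342.60. Patient owes €342.60 (running OOP €3,545.70). Plan pays €1,142 − €342.60 = €799.40.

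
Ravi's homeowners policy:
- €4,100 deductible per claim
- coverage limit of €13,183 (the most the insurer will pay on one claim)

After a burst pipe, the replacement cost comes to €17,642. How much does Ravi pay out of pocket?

€4,459

After the deductible, €17,642 − €4,100 = €13,542 remains.
Since €13,542 > €13,183, the payout is capped at €13,183.
Out of pocket: €17,642 − €13,183 = €4,459.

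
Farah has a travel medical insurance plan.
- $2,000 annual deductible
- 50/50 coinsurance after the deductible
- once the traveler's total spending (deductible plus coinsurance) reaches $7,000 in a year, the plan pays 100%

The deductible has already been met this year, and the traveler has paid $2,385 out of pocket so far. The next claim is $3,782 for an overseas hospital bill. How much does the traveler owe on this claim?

With the deductible met, the entire $3,782 is subject to coinsurance.
50% of $3,782 = $1,891 falls to the traveler.
Year-to-date out-of-pocket becomes $2,385 + $1,891 = $4,276, still under the $7,000 maximum, so no cap applies.

$1,891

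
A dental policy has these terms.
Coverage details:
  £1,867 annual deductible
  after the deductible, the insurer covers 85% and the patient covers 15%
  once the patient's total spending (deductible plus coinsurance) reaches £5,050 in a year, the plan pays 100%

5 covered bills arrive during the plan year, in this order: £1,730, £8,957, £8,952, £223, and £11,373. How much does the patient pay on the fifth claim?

#1 (£1,730): fully absorbed by the deductible. Patient pays £1,730; OOP now £1,730.
#2 (£8,957): £137 to deductible, leaving £8,820; coinsurance £8,820 × 15% = £1,323. Patient pays £1,460; OOP now £3,190.
#3 (£8,952): deductible met; 15% of £8,952 = £1,342.80. Patient pays £1,342.80; OOP now £4,532.80.
#4 (£223): deductible met; 15% of £223 = £33.45. Patient pays £33.45; OOP now £4,566.25.
#5 (£11,373): deductible already satisfied, so patient's share is 15% × £11,373 = £1,705.95. Adding that to £4,566.25 gives £6,272.20, past the £5,050 cap; patient pays only £5,050 − £4,566.25 = £483.75.

£483.75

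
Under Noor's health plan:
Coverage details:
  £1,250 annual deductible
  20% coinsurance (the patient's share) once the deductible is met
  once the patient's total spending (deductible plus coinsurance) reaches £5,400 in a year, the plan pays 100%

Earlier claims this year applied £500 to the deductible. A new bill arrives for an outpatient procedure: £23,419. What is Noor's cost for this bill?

£4,900

£500 of the £1,250 deductible is already met, leaving £750.
That leaves £23,419 − £750 = £22,669 for coinsurance.
Patient's 20% share of £22,669 is £4,533.80.
So the patient owes £750 + £4,533.80 = £5,283.80 before any cap.
Adding £5,283.80 to the £500 already spent would give £5,783.80, which exceeds the £5,400 cap; the patient pays just £5,400 − £500 = £4,900.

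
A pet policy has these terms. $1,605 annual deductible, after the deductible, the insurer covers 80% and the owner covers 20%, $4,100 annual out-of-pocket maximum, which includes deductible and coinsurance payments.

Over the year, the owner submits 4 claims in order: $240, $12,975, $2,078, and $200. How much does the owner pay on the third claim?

$173

#1 ($240): entire amount goes to the deductible. Owner pays $240; OOP now $240.
#2 ($12,975): $1,365 finishes the deductible; $11,610 goes to coinsurance; owner's 20% is $2,322. Cost to owner: $3,687. OOP to date $3,927.
#3 ($2,078): deductible met; 20% of $2,078 = $415.60. OOP would hit $4,342.60 > $4,100, so the cap limits the owner to $4,100 − $3,927 = $173.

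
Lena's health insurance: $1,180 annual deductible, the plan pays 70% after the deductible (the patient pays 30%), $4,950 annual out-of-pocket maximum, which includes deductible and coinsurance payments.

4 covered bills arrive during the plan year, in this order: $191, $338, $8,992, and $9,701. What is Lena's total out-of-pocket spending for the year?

$4,950

Claim 1 ($191): all of it applies to the deductible. Cost to patient: $191. OOP to date $191.
Claim 2 ($338): fully absorbed by the deductible. Patient pays $338; OOP now $529.
Claim 3 ($8,992): $651 finishes the deductible; $8,341 goes to coinsurance; patient's 30% is $2,502.30. Patient owes $3,153.30 (running OOP $3,682.30).
Claim 4 ($9,701): deductible met; 30% of $9,701 = $2,910.30. That would push OOP to $6,592.60, over the $4,950 cap, so patient pays $4,950 − $3,682.30 = $1,267.70.
Total paid by the patient: $191 + $338 + $3,153.30 + $1,267.70 = $4,950.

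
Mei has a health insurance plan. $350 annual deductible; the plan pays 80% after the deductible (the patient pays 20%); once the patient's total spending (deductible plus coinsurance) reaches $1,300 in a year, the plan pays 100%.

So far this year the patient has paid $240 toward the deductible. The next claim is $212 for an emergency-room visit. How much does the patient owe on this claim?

$130.40

$240 of the $350 deductible is already met, leaving $110.
After the $110 deductible portion, $212 − $110 = $102 is subject to coinsurance.
20% of $102 = $20.40 falls to the patient.
That puts the patient's cost at $110 + $20.40 = $130.40 before any cap.
Cumulative spending $240 + $130.40 = $370.40 stays under the $1,300 maximum.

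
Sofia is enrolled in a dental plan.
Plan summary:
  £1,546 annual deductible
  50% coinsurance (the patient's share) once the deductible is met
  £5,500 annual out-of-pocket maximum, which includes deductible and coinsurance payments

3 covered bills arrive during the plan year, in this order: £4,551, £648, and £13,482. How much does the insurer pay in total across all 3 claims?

£13,181

#1 (£4,551): £1,546 finishes the deductible; £3,005 goes to coinsurance; patient's 50% is £1,502.50. Patient owes £3,048.50 (running OOP £3,048.50). Insurer: £4,551 − £3,048.50 = £1,502.50.
#2 (£648): deductible met; 50% of £648 = £324. Patient owes £324 (running OOP £3,372.50). Insurer: £648 − £324 = £324.
#3 (£13,482): deductible met; 50% of £13,482 = £6,741. OOP would hit £10,113.50 > £5,500, so the cap limits the patient to £5,500 − £3,372.50 = £2,127.50. Plan pays £13,482 − £2,127.50 = £11,354.50.
Insurer total: £1,502.50 + £324 + £11,354.50 = £13,181.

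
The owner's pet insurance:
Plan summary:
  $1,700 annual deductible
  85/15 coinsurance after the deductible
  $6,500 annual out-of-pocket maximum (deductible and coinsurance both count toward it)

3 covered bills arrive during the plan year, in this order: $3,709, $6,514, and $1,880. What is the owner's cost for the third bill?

Claim 1 ($3,709): $1,700 finishes the deductible; $2,009 goes to coinsurance; coinsurance $2,009 × 15% = $301.35. Owner pays $2,001.35; OOP now $2,001.35.
Claim 2 ($6,514): deductible met; 15% of $6,514 = $977.10. Cost to owner: $977.10. OOP to date $2,978.45.
Claim 3 ($1,880): 15% coinsurance on $1,880 = $282. Owner owes $282 (running OOP $3,260.45).

$282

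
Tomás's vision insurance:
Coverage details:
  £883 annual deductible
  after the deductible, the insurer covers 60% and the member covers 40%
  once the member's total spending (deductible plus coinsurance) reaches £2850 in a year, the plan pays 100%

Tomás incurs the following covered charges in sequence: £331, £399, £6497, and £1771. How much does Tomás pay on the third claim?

Bill 1, £331: fully absorbed by the deductible. Member pays £331; OOP now £331.
Bill 2, £399: all of it applies to the deductible. Cost to member: £399. OOP to date £730.
Bill 3, £6497: deductible takes £153, £6344 remains; coinsurance £6344 × 40% = £2537.60. Claim cost before the cap: £153 + £2537.60 = £2690.60. That would push OOP to £3420.60, over the £2850 cap, so member pays £2850 − £730 = £2120.

£2120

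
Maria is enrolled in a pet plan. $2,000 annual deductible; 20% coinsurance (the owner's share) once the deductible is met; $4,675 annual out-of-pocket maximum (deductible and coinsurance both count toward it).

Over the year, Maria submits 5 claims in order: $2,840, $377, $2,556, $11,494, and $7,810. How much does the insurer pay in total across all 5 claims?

Claim 1 ($2,840): $2,000 finishes the deductible; $840 goes to coinsurance; owner's 20% is $168. Cost to owner: $2,168. OOP to date $2,168. Plan pays $2,840 − $2,168 = $672.
Claim 2 ($377): deductible already satisfied, so owner's share is 20% × $377 = $75.40. Owner owes $75.40 (running OOP $2,243.40). Insurer: $377 − $75.40 = $301.60.
Claim 3 ($2,556): 20% coinsurance on $2,556 = $511.20. Owner owes $511.20 (running OOP $2,754.60). Plan pays $2,556 − $511.20 = $2,044.80.
Claim 4 ($11,494): deductible met; 20% of $11,494 = $2,298.80. Adding that to $2,754.60 gives $5,053.40, past the $4,675 cap; owner pays only $4,675 − $2,754.60 = $1,920.40. Insurer: $11,494 − $1,920.40 = $9,573.60.
Claim 5 ($7,810): deductible already satisfied, so owner's share is 20% × $7,810 = $1,562. OOP would hit $6,237 > $4,675, so the cap limits the owner to $4,675 − $4,675 = $0. Insurer: $7,810 − $0 = $7,810.
Insurer total: $672 + $301.60 + $2,044.80 + $9,573.60 + $7,810 = $20,402.

$20,402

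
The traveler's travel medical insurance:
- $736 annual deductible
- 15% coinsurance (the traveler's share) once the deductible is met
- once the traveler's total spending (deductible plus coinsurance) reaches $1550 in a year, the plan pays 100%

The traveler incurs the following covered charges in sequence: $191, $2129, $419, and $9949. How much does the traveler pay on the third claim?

$62.85

Claim 1 ($191): fully absorbed by the deductible. Traveler pays $191; OOP now $191.
Claim 2 ($2129): deductible takes $545, $1584 remains; coinsurance $1584 × 15% = $237.60. Traveler pays $782.60; OOP now $973.60.
Claim 3 ($419): 15% coinsurance on $419 = $62.85. Cost to traveler: $62.85. OOP to date $1036.45.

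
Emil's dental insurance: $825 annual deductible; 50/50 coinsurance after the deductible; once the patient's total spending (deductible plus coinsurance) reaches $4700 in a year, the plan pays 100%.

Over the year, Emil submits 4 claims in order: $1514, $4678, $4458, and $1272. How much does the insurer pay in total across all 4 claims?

#1 ($1514): $825 finishes the deductible; $689 goes to coinsurance; coinsurance $689 × 50% = $344.50. Patient pays $1169.50; OOP now $1169.50. Plan pays $1514 − $1169.50 = $344.50.
#2 ($4678): deductible already satisfied, so patient's share is 50% × $4678 = $2339. Patient pays $2339; OOP now $3508.50. Insurer: $4678 − $2339 = $2339.
#3 ($4458): deductible already satisfied, so patient's share is 50% × $4458 = $2229. Adding that to $3508.50 gives $5737.50, past the $4700 cap; patient pays only $4700 − $3508.50 = $1191.50. Plan pays $4458 − $1191.50 = $3266.50.
#4 ($1272): deductible already satisfied, so patient's share is 50% × $1272 = $636. Adding that to $4700 gives $5336, past the $4700 cap; patient pays only $4700 − $4700 = $0. Insurer: $1272 − $0 = $1272.
Insurer total: $344.50 + $2339 + $3266.50 + $1272 = $7222.

$7222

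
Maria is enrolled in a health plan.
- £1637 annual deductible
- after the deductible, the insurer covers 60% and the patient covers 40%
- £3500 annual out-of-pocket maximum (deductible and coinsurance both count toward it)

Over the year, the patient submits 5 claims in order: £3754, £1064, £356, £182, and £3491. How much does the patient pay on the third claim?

#1 (£3754): £1637 to deductible, leaving £2117; patient's 40% is £846.80. Cost to patient: £2483.80. OOP to date £2483.80.
#2 (£1064): 40% coinsurance on £1064 = £425.60. Cost to patient: £425.60. OOP to date £2909.40.
#3 (£356): deductible already satisfied, so patient's share is 40% × £356 = £142.40. Patient pays £142.40; OOP now £3051.80.

£142.40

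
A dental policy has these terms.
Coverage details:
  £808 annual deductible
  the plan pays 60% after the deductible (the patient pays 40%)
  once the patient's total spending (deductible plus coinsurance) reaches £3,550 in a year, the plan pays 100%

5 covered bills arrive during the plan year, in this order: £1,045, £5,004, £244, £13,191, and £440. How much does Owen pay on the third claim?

£97.60

Claim 1 — £1,045: deductible takes £808, £237 remains; patient's 40% is £94.80. Patient pays £902.80; OOP now £902.80.
Claim 2 — £5,004: deductible already satisfied, so patient's share is 40% × £5,004 = £2,001.60. Patient pays £2,001.60; OOP now £2,904.40.
Claim 3 — £244: 40% coinsurance on £244 = £97.60. Patient owes £97.60 (running OOP £3,002).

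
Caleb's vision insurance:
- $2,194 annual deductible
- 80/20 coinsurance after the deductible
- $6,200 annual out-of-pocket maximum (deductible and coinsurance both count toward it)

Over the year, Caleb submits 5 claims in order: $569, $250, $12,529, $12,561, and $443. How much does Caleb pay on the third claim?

Claim 1 — $569: entire amount goes to the deductible. Cost to member: $569. OOP to date $569.
Claim 2 — $250: all of it applies to the deductible. Cost to member: $250. OOP to date $819.
Claim 3 — $12,529: deductible takes $1,375, $11,154 remains; 20% of $11,154 = $2,230.80. Member pays $3,605.80; OOP now $4,424.80.

$3,605.80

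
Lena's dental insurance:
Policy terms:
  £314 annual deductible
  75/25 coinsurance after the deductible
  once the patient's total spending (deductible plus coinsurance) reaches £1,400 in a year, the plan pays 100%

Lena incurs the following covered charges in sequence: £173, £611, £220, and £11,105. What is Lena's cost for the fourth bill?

Bill 1, £173: all of it applies to the deductible. Cost to patient: £173. OOP to date £173.
Bill 2, £611: £141 finishes the deductible; £470 goes to coinsurance; coinsurance £470 × 25% = £117.50. Patient owes £258.50 (running OOP £431.50).
Bill 3, £220: deductible met; 25% of £220 = £55. Cost to patient: £55. OOP to date £486.50.
Bill 4, £11,105: 25% coinsurance on £11,105 = £2,776.25. OOP would hit £3,262.75 > £1,400, so the cap limits the patient to £1,400 − £486.50 = £913.50.

£913.50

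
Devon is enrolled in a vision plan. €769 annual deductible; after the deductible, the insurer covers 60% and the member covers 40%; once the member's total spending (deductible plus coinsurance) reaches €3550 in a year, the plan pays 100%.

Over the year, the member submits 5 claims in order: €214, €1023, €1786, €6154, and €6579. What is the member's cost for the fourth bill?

€1879.40

Claim 1 — €214: fully absorbed by the deductible. Member owes €214 (running OOP €214).
Claim 2 — €1023: €555 finishes the deductible; €468 goes to coinsurance; 40% of €468 = €187.20. Member owes €742.20 (running OOP €956.20).
Claim 3 — €1786: deductible already satisfied, so member's share is 40% × €1786 = €714.40. Cost to member: €714.40. OOP to date €1670.60.
Claim 4 — €6154: deductible met; 40% of €6154 = €2461.60. That would push OOP to €4132.20, over the €3550 cap, so member pays €3550 − €1670.60 = €1879.40.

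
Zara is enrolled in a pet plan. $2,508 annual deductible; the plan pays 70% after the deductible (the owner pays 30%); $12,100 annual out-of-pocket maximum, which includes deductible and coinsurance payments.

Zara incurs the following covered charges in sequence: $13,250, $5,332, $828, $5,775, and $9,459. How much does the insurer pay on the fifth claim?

$6,670.10

#1 ($13,250): deductible takes $2,508, $10,742 remains; coinsurance $10,742 × 30% = $3,222.60. Owner pays $5,730.60; OOP now $5,730.60. Insurer: $13,250 − $5,730.60 = $7,519.40.
#2 ($5,332): deductible met; 30% of $5,332 = $1,599.60. Owner owes $1,599.60 (running OOP $7,330.20). Insurer: $5,332 − $1,599.60 = $3,732.40.
#3 ($828): deductible already satisfied, so owner's share is 30% × $828 = $248.40. Owner owes $248.40 (running OOP $7,578.60). Insurer: $828 − $248.40 = $579.60.
#4 ($5,775): deductible met; 30% of $5,775 = $1,732.50. Owner owes $1,732.50 (running OOP $9,311.10). Insurer: $5,775 − $1,732.50 = $4,042.50.
#5 ($9,459): 30% coinsurance on $9,459 = $2,837.70. That would push OOP to $12,148.80, over the $12,100 cap, so owner pays $12,100 − $9,311.10 = $2,788.90. Plan pays $9,459 − $2,788.90 = $6,670.10.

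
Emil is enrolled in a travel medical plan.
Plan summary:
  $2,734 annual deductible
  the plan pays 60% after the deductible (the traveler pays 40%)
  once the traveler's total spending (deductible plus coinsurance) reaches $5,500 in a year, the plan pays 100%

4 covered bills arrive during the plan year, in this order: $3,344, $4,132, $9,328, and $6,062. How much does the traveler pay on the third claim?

#1 ($3,344): deductible takes $2,734, $610 remains; traveler's 40% is $244. Cost to traveler: $2,978. OOP to date $2,978.
#2 ($4,132): deductible met; 40% of $4,132 = $1,652.80. Cost to traveler: $1,652.80. OOP to date $4,630.80.
#3 ($9,328): deductible met; 40% of $9,328 = $3,731.20. OOP would hit $8,362 > $5,500, so the cap limits the traveler to $5,500 − $4,630.80 = $869.20.

$869.20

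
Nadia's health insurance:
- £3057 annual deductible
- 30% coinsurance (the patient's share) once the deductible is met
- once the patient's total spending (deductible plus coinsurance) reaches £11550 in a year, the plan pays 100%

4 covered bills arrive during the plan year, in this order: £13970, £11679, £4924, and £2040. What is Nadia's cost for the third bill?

£1477.20

Bill 1, £13970: deductible takes £3057, £10913 remains; coinsurance £10913 × 30% = £3273.90. Cost to patient: £6330.90. OOP to date £6330.90.
Bill 2, £11679: deductible already satisfied, so patient's share is 30% × £11679 = £3503.70. Patient pays £3503.70; OOP now £9834.60.
Bill 3, £4924: deductible already satisfied, so patient's share is 30% × £4924 = £1477.20. Patient owes £1477.20 (running OOP £11311.80).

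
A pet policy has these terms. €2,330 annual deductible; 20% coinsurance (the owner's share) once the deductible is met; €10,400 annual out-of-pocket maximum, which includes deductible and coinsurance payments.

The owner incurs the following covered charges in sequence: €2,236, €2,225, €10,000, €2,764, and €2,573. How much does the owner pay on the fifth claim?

€514.60

#1 (€2,236): entire amount goes to the deductible. Owner pays €2,236; OOP now €2,236.
#2 (€2,225): €94 finishes the deductible; €2,131 goes to coinsurance; 20% of €2,131 = €426.20. Owner owes €520.20 (running OOP €2,756.20).
#3 (€10,000): deductible already satisfied, so owner's share is 20% × €10,000 = €2,000. Owner pays €2,000; OOP now €4,756.20.
#4 (€2,764): deductible already satisfied, so owner's share is 20% × €2,764 = €552.80. Owner owes €552.80 (running OOP €5,309).
#5 (€2,573): deductible already satisfied, so owner's share is 20% × €2,573 = €514.60. Owner pays €514.60; OOP now €5,823.60.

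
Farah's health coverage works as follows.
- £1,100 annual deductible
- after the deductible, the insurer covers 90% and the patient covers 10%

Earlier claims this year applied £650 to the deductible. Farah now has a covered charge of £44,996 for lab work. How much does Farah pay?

Remaining deductible: £1,100 − £650 = £450.
After the £450 deductible portion, £44,996 − £450 = £44,546 is subject to coinsurance.
Patient's 10% share of £44,546 is £4,454.60.
So the patient owes £450 + £4,454.60 = £4,904.60.

£4,904.60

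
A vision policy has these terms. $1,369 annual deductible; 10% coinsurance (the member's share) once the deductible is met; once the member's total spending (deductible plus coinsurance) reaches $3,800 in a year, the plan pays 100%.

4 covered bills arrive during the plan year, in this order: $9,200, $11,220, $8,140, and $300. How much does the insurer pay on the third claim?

Claim 1 — $9,200: $1,369 finishes the deductible; $7,831 goes to coinsurance; coinsurance $7,831 × 10% = $783.10. Cost to member: $2,152.10. OOP to date $2,152.10. Plan pays $9,200 − $2,152.10 = $7,047.90.
Claim 2 — $11,220: 10% coinsurance on $11,220 = $1,122. Cost to member: $1,122. OOP to date $3,274.10. Insurer: $11,220 − $1,122 = $10,098.
Claim 3 — $8,140: deductible met; 10% of $8,140 = $814. Adding that to $3,274.10 gives $4,088.10, past the $3,800 cap; member pays only $3,800 − $3,274.10 = $525.90. Insurer: $8,140 − $525.90 = $7,614.10.

$7,614.10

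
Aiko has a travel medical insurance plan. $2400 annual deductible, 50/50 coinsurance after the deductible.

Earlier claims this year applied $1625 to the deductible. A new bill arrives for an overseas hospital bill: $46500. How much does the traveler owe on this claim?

$23637.50

Deductible still to meet: $2400 − $1625 = $775.
That leaves $46500 − $775 = $45725 for coinsurance.
50% of $45725 = $22862.50 falls to the traveler.
That puts the traveler's cost at $775 + $22862.50 = $23637.50.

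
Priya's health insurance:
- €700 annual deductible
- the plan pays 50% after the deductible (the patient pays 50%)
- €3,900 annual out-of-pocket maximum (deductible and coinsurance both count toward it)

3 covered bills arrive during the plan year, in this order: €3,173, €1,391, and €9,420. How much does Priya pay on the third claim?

Claim 1 — €3,173: €700 to deductible, leaving €2,473; patient's 50% is €1,236.50. Patient pays €1,936.50; OOP now €1,936.50.
Claim 2 — €1,391: deductible met; 50% of €1,391 = €695.50. Patient owes €695.50 (running OOP €2,632).
Claim 3 — €9,420: deductible met; 50% of €9,420 = €4,710. Adding that to €2,632 gives €7,342, past the €3,900 cap; patient pays only €3,900 − €2,632 = €1,268.

€1,268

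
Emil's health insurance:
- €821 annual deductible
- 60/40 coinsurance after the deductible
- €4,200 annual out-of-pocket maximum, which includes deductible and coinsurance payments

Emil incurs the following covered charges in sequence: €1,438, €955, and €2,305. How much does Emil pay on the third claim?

Claim 1 — €1,438: €821 finishes the deductible; €617 goes to coinsurance; 40% of €617 = €246.80. Patient owes €1,067.80 (running OOP €1,067.80).
Claim 2 — €955: deductible already satisfied, so patient's share is 40% × €955 = €382. Cost to patient: €382. OOP to date €1,449.80.
Claim 3 — €2,305: deductible met; 40% of €2,305 = €922. Cost to patient: €922. OOP to date €2,371.80.

€922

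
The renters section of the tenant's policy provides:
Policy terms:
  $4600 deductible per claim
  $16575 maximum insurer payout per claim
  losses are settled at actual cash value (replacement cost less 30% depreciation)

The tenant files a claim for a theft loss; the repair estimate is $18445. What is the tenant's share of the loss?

$10133.50

Actual cash value after 30% depreciation: $18445 × 70% = $12911.50.
Less the $4600 deductible: $12911.50 − $4600 = $8311.50.
$8311.50 ≤ $16575, so the limit doesn't bind; insurer pays $8311.50.
Tenant's share is the uncovered remainder: $18445 − $8311.50 = $10133.50.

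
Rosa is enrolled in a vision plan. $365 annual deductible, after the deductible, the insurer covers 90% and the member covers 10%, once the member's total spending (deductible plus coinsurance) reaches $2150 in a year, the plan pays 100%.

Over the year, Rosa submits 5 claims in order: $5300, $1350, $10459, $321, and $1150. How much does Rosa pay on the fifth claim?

#1 ($5300): deductible takes $365, $4935 remains; coinsurance $4935 × 10% = $493.50. Member owes $858.50 (running OOP $858.50).
#2 ($1350): deductible met; 10% of $1350 = $135. Member pays $135; OOP now $993.50.
#3 ($10459): deductible already satisfied, so member's share is 10% × $10459 = $1045.90. Cost to member: $1045.90. OOP to date $2039.40.
#4 ($321): deductible already satisfied, so member's share is 10% × $321 = $32.10. Member pays $32.10; OOP now $2071.50.
#5 ($1150): deductible met; 10% of $1150 = $115. OOP would hit $2186.50 > $2150, so the cap limits the member to $2150 − $2071.50 = $78.50.

$78.50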